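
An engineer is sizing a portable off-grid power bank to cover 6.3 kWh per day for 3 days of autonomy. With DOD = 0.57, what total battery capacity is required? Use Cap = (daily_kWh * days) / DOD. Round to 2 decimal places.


Total energy needed = daily * days = 6.3 * 3 = 18.9 kWh
Account for depth of discharge:
  Cap = total_energy / DOD = 18.9 / 0.57
  Cap = 33.16 kWh

33.16


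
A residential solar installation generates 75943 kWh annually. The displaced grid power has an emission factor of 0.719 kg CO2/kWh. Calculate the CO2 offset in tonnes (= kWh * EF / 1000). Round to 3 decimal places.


CO2 offset in kg = generation * emission_factor
CO2 offset = 75943 * 0.719 = 54603.02 kg
Convert to tonnes:
  CO2 offset = 54603.02 / 1000 = 54.603 tonnes

54.603


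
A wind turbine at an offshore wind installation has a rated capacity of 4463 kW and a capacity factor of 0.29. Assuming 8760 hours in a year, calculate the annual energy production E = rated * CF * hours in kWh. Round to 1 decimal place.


Annual energy = rated_kW * capacity_factor * hours_per_year
Given: P_rated = 4463 kW, CF = 0.29, hours = 8760
E = 4463 * 0.29 * 8760
E = 11337805.2 kWh

11337805.2


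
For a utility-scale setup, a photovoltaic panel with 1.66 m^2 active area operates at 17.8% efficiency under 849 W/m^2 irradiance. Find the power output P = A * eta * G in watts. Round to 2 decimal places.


Use the solar power formula P = A * eta * G.
Given: A = 1.66 m^2, eta = 0.178, G = 849 W/m^2
P = 1.66 * 0.178 * 849
P = 250.86 W

250.86


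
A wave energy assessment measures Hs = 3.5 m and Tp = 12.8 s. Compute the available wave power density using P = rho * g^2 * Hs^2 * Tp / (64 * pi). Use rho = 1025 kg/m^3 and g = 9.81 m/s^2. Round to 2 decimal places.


Apply wave power formula:
  g^2 = 9.81^2 = 96.2361
  Hs^2 = 3.5^2 = 12.25
  Numerator = rho * g^2 * Hs^2 * Tp = 1025 * 96.2361 * 12.25 * 12.8 = 15467065.99
  Denominator = 64 * pi = 201.0619
  P = 15467065.99 / 201.0619 = 76926.88 W/m

76926.88


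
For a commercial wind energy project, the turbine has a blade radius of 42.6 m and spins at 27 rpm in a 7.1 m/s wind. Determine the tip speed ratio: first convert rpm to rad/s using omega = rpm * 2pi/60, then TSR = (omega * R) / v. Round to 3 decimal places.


Convert rotational speed to rad/s:
  omega = 27 * 2 * pi / 60 = 2.8274 rad/s
Compute tip speed:
  v_tip = omega * R = 2.8274 * 42.6 = 120.449 m/s
Tip speed ratio:
  TSR = v_tip / v_wind = 120.449 / 7.1 = 16.965

16.965


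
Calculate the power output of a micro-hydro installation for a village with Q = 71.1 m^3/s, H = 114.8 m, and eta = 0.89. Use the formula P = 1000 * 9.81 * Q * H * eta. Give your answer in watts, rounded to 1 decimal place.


Apply the hydropower formula P = rho * g * Q * H * eta
rho * g = 1000 * 9.81 = 9810.0
P = 9810.0 * 71.1 * 114.8 * 0.89
P = 71264050.5 W

71264050.5


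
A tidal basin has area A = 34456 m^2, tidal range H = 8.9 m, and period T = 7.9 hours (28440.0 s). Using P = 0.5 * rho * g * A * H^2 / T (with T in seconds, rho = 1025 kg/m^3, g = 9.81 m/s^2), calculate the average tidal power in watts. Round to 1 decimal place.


Convert period to seconds: T = 7.9 * 3600 = 28440.0 s
H^2 = 8.9^2 = 79.21
P = 0.5 * rho * g * A * H^2 / T
P = 0.5 * 1025 * 9.81 * 34456 * 79.21 / 28440.0
P = 482478.7 W

482478.7


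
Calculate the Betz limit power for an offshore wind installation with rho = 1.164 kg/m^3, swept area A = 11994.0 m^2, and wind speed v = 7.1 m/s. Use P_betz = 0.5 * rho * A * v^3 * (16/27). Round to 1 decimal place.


The Betz coefficient Cp_max = 16/27 = 0.5926
v^3 = 7.1^3 = 357.911
P_betz = 0.5 * rho * A * v^3 * Cp_max
P_betz = 0.5 * 1.164 * 11994.0 * 357.911 * 0.5926
P_betz = 1480533.7 W

1480533.7


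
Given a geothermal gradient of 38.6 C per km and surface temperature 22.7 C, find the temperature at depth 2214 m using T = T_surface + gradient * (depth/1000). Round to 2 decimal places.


Convert depth to km: 2214 / 1000 = 2.214 km
Temperature increase = gradient * depth_km = 38.6 * 2.214 = 85.46 C
Temperature at depth = T_surface + delta_T = 22.7 + 85.46
T = 108.16 C

108.16


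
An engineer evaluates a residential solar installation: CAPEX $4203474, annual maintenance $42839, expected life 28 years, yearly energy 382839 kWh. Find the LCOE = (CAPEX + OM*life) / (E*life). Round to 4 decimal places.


Total cost = CAPEX + OM * lifetime = 4203474 + 42839 * 28 = 4203474 + 1199492 = 5402966
Total generation = annual * lifetime = 382839 * 28 = 10719492 kWh
LCOE = 5402966 / 10719492
LCOE = 0.5040 $/kWh

0.5040


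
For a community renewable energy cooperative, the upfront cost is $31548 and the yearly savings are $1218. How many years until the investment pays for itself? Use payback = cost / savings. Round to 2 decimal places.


Simple payback period = initial cost / annual savings
Payback = 31548 / 1218
Payback = 25.90 years

25.90


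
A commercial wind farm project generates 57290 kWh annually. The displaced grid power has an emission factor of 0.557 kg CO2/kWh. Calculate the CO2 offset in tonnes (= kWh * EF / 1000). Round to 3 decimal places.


CO2 offset in kg = generation * emission_factor
CO2 offset = 57290 * 0.557 = 31910.53 kg
Convert to tonnes:
  CO2 offset = 31910.53 / 1000 = 31.911 tonnes

31.911


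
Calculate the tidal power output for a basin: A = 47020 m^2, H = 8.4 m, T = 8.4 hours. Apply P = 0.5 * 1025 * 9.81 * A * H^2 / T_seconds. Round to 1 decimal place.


Convert period to seconds: T = 8.4 * 3600 = 30240.0 s
H^2 = 8.4^2 = 70.56
P = 0.5 * rho * g * A * H^2 / T
P = 0.5 * 1025 * 9.81 * 47020 * 70.56 / 30240.0
P = 551597.5 W

551597.5


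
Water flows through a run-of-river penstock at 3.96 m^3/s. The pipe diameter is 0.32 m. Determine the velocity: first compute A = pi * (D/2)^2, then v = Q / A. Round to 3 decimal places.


Compute pipe cross-sectional area:
  A = pi * (D/2)^2 = pi * (0.32/2)^2 = 0.0804 m^2
Calculate velocity:
  v = Q / A = 3.96 / 0.0804
  v = 49.239 m/s

49.239


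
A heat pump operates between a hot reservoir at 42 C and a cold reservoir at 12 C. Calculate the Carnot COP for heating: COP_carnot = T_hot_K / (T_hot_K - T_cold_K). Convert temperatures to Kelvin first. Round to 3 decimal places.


Convert to Kelvin:
  T_hot = 42 + 273.15 = 315.15 K
  T_cold = 12 + 273.15 = 285.15 K
Apply Carnot COP formula:
  COP = T_hot_K / (T_hot_K - T_cold_K) = 315.15 / 30.0
  COP = 10.505

10.505


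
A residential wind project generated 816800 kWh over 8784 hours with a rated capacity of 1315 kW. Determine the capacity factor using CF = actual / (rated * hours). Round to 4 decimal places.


Capacity factor = actual output / maximum possible output
Maximum possible = rated * hours = 1315 * 8784 = 11550960 kWh
CF = 816800 / 11550960
CF = 0.0707

0.0707


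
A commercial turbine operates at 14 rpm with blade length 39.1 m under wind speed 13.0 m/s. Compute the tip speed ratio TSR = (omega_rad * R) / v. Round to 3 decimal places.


Convert rotational speed to rad/s:
  omega = 14 * 2 * pi / 60 = 1.4661 rad/s
Compute tip speed:
  v_tip = omega * R = 1.4661 * 39.1 = 57.324 m/s
Tip speed ratio:
  TSR = v_tip / v_wind = 57.324 / 13.0 = 4.410

4.410


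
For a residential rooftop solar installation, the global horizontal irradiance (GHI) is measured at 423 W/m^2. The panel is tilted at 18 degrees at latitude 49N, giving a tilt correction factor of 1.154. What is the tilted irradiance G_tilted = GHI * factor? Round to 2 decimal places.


Identify the given values:
  GHI = 423 W/m^2, tilt correction factor = 1.154
Apply the formula G_tilted = GHI * factor:
  G_tilted = 423 * 1.154
  G_tilted = 488.14 W/m^2

488.14


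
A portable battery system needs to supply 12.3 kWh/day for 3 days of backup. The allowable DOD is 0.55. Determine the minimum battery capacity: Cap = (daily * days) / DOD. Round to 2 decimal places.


Total energy needed = daily * days = 12.3 * 3 = 36.9 kWh
Account for depth of discharge:
  Cap = total_energy / DOD = 36.9 / 0.55
  Cap = 67.09 kWh

67.09


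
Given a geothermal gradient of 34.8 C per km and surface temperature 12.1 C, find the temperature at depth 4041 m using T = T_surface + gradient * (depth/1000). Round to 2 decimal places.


Convert depth to km: 4041 / 1000 = 4.041 km
Temperature increase = gradient * depth_km = 34.8 * 4.041 = 140.63 C
Temperature at depth = T_surface + delta_T = 12.1 + 140.63
T = 152.73 C

152.73


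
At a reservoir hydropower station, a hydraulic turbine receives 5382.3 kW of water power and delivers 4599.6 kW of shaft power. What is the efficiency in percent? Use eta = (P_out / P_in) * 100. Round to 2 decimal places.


Turbine efficiency = (output power / input power) * 100
eta = (4599.6 / 5382.3) * 100
eta = 85.46%

85.46


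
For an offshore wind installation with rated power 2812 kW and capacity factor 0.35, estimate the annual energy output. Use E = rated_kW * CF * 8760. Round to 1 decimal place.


Annual energy = rated_kW * capacity_factor * hours_per_year
Given: P_rated = 2812 kW, CF = 0.35, hours = 8760
E = 2812 * 0.35 * 8760
E = 8621592.0 kWh

8621592.0


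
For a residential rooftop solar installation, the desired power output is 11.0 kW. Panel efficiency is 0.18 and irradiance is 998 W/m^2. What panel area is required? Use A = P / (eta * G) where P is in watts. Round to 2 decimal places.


Convert target power to watts: P = 11.0 * 1000 = 11000.0 W
Compute denominator: eta * G = 0.18 * 998 = 179.64
Required area A = P / (eta * G) = 11000.0 / 179.64
A = 61.23 m^2

61.23


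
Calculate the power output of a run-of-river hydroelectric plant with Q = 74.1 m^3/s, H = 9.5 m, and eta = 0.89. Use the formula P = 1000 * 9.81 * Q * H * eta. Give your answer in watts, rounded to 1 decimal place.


Apply the hydropower formula P = rho * g * Q * H * eta
rho * g = 1000 * 9.81 = 9810.0
P = 9810.0 * 74.1 * 9.5 * 0.89
P = 6146117.1 W

6146117.1


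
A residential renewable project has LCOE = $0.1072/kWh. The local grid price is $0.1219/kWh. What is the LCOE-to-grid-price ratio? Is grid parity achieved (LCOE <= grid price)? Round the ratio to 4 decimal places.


Compare LCOE to grid price:
  LCOE = $0.1072/kWh, Grid price = $0.1219/kWh
  Ratio = LCOE / grid_price = 0.1072 / 0.1219 = 0.8794
  Grid parity achieved (ratio <= 1)? yes

0.8794


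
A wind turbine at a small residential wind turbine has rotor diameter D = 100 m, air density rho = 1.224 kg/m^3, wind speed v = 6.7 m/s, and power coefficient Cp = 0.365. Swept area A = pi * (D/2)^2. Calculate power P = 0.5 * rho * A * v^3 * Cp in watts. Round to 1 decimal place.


Step 1 -- Compute swept area:
  A = pi * (D/2)^2 = pi * (100/2)^2 = 7853.98 m^2
Step 2 -- Apply wind power equation:
  P = 0.5 * rho * A * v^3 * Cp
  v^3 = 6.7^3 = 300.763
  P = 0.5 * 1.224 * 7853.98 * 300.763 * 0.365
  P = 527665.3 W

527665.3


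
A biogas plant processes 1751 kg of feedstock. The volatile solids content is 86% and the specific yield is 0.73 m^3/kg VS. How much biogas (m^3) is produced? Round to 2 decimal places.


Compute volatile solids:
  VS = mass * VS_fraction = 1751 * 0.86 = 1505.86 kg
Calculate biogas volume:
  Biogas = VS * specific_yield = 1505.86 * 0.73
  Biogas = 1099.28 m^3

1099.28


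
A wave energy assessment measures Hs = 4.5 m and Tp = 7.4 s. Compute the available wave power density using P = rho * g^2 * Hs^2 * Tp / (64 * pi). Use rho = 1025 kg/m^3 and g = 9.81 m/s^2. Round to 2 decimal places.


Apply wave power formula:
  g^2 = 9.81^2 = 96.2361
  Hs^2 = 4.5^2 = 20.25
  Numerator = rho * g^2 * Hs^2 * Tp = 1025 * 96.2361 * 20.25 * 7.4 = 14781504.07
  Denominator = 64 * pi = 201.0619
  P = 14781504.07 / 201.0619 = 73517.17 W/m

73517.17


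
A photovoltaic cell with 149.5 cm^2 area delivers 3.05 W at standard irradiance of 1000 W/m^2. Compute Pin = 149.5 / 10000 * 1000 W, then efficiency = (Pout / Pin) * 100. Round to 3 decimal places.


First compute the input power:
  Pin = area_cm2 / 10000 * G = 149.5 / 10000 * 1000 = 14.95 W
Then compute efficiency:
  Efficiency = (Pout / Pin) * 100 = (3.05 / 14.95) * 100
  Efficiency = 20.401%

20.401


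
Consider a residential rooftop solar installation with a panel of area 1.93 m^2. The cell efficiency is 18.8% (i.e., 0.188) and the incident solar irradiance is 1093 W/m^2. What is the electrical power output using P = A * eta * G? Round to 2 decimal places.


Use the solar power formula P = A * eta * G.
Given: A = 1.93 m^2, eta = 0.188, G = 1093 W/m^2
P = 1.93 * 0.188 * 1093
P = 396.58 W

396.58


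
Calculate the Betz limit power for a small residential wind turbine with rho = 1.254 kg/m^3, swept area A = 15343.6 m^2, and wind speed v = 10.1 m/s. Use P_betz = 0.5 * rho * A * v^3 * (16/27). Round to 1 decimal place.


The Betz coefficient Cp_max = 16/27 = 0.5926
v^3 = 10.1^3 = 1030.301
P_betz = 0.5 * rho * A * v^3 * Cp_max
P_betz = 0.5 * 1.254 * 15343.6 * 1030.301 * 0.5926
P_betz = 5873745.8 W

5873745.8


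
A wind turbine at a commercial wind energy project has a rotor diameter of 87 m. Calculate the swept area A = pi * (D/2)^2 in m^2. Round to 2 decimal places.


Compute the rotor radius:
  r = D / 2 = 87 / 2 = 43.5 m
Calculate swept area:
  A = pi * r^2 = pi * 43.5^2
  A = 5944.68 m^2

5944.68


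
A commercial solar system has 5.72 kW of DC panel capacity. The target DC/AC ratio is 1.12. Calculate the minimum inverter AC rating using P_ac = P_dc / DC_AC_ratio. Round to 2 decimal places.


The inverter AC capacity is determined by the DC/AC ratio.
Given: P_dc = 5.72 kW, DC/AC ratio = 1.12
P_ac = P_dc / ratio = 5.72 / 1.12
P_ac = 5.11 kW

5.11


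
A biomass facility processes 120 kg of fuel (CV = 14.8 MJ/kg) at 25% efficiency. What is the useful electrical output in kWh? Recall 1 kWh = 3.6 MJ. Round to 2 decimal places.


Total energy = mass * CV = 120 * 14.8 = 1776.0 MJ
Useful energy = total * eta = 1776.0 * 0.25 = 444.0 MJ
Convert to kWh: 444.0 / 3.6
Useful energy = 123.33 kWh

123.33


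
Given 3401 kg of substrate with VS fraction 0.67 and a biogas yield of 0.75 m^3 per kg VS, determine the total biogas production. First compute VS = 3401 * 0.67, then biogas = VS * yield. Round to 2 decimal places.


Compute volatile solids:
  VS = mass * VS_fraction = 3401 * 0.67 = 2278.67 kg
Calculate biogas volume:
  Biogas = VS * specific_yield = 2278.67 * 0.75
  Biogas = 1709.00 m^3

1709.00


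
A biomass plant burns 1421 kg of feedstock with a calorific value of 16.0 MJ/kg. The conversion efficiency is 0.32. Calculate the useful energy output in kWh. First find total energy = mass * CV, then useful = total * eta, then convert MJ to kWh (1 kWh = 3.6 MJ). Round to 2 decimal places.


Total energy = mass * CV = 1421 * 16.0 = 22736.0 MJ
Useful energy = total * eta = 22736.0 * 0.32 = 7275.52 MJ
Convert to kWh: 7275.52 / 3.6
Useful energy = 2020.98 kWh

2020.98


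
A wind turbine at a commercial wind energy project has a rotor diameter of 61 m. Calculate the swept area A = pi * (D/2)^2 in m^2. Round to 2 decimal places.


Compute the rotor radius:
  r = D / 2 = 61 / 2 = 30.5 m
Calculate swept area:
  A = pi * r^2 = pi * 30.5^2
  A = 2922.47 m^2

2922.47


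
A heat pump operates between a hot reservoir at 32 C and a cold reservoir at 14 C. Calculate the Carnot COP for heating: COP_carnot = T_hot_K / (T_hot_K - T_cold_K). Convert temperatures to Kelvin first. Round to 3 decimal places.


Convert to Kelvin:
  T_hot = 32 + 273.15 = 305.15 K
  T_cold = 14 + 273.15 = 287.15 K
Apply Carnot COP formula:
  COP = T_hot_K / (T_hot_K - T_cold_K) = 305.15 / 18.0
  COP = 16.953

16.953


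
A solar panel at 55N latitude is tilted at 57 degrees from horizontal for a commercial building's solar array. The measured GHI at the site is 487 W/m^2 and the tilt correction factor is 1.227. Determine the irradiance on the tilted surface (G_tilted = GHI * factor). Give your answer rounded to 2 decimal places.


Identify the given values:
  GHI = 487 W/m^2, tilt correction factor = 1.227
Apply the formula G_tilted = GHI * factor:
  G_tilted = 487 * 1.227
  G_tilted = 597.55 W/m^2

597.55


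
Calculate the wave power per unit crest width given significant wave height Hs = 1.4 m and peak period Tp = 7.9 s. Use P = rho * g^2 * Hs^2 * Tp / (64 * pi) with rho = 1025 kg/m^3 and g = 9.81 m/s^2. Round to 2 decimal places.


Apply wave power formula:
  g^2 = 9.81^2 = 96.2361
  Hs^2 = 1.4^2 = 1.96
  Numerator = rho * g^2 * Hs^2 * Tp = 1025 * 96.2361 * 1.96 * 7.9 = 1527372.77
  Denominator = 64 * pi = 201.0619
  P = 1527372.77 / 201.0619 = 7596.53 W/m

7596.53


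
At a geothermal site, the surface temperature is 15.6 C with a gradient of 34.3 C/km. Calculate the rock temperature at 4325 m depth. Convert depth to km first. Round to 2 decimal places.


Convert depth to km: 4325 / 1000 = 4.325 km
Temperature increase = gradient * depth_km = 34.3 * 4.325 = 148.35 C
Temperature at depth = T_surface + delta_T = 15.6 + 148.35
T = 163.95 C

163.95


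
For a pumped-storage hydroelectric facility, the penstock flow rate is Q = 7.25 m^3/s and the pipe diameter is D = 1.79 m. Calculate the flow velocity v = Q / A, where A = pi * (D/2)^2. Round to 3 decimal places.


Compute pipe cross-sectional area:
  A = pi * (D/2)^2 = pi * (1.79/2)^2 = 2.5165 m^2
Calculate velocity:
  v = Q / A = 7.25 / 2.5165
  v = 2.881 m/s

2.881


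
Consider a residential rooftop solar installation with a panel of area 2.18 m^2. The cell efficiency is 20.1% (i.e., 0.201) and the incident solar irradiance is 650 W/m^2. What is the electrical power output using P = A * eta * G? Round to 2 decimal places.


Use the solar power formula P = A * eta * G.
Given: A = 2.18 m^2, eta = 0.201, G = 650 W/m^2
P = 2.18 * 0.201 * 650
P = 284.82 W

284.82


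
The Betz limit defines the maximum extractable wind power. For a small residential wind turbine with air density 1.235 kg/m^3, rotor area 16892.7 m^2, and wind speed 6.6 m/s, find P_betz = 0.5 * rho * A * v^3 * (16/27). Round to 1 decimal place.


The Betz coefficient Cp_max = 16/27 = 0.5926
v^3 = 6.6^3 = 287.496
P_betz = 0.5 * rho * A * v^3 * Cp_max
P_betz = 0.5 * 1.235 * 16892.7 * 287.496 * 0.5926
P_betz = 1777149.9 W

1777149.9


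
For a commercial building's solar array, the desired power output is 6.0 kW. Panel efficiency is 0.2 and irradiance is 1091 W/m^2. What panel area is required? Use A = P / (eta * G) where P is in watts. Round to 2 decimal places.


Convert target power to watts: P = 6.0 * 1000 = 6000.0 W
Compute denominator: eta * G = 0.2 * 1091 = 218.2
Required area A = P / (eta * G) = 6000.0 / 218.2
A = 27.50 m^2

27.50


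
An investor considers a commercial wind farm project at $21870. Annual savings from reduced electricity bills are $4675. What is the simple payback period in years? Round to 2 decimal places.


Simple payback period = initial cost / annual savings
Payback = 21870 / 4675
Payback = 4.68 years

4.68


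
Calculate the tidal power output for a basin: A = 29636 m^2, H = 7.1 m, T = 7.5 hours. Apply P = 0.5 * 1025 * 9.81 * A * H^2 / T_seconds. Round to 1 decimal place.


Convert period to seconds: T = 7.5 * 3600 = 27000.0 s
H^2 = 7.1^2 = 50.41
P = 0.5 * rho * g * A * H^2 / T
P = 0.5 * 1025 * 9.81 * 29636 * 50.41 / 27000.0
P = 278186.1 W

278186.1


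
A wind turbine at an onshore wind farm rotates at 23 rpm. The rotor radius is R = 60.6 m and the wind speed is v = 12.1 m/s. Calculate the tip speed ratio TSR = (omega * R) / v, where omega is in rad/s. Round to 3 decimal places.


Convert rotational speed to rad/s:
  omega = 23 * 2 * pi / 60 = 2.4086 rad/s
Compute tip speed:
  v_tip = omega * R = 2.4086 * 60.6 = 145.958 m/s
Tip speed ratio:
  TSR = v_tip / v_wind = 145.958 / 12.1 = 12.063

12.063


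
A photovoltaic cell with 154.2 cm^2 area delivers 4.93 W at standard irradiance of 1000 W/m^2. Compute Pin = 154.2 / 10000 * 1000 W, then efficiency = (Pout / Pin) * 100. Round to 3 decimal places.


First compute the input power:
  Pin = area_cm2 / 10000 * G = 154.2 / 10000 * 1000 = 15.42 W
Then compute efficiency:
  Efficiency = (Pout / Pin) * 100 = (4.93 / 15.42) * 100
  Efficiency = 31.971%

31.971


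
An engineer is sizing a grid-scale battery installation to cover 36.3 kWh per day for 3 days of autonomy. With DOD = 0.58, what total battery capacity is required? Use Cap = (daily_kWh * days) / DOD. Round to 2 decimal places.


Total energy needed = daily * days = 36.3 * 3 = 108.9 kWh
Account for depth of discharge:
  Cap = total_energy / DOD = 108.9 / 0.58
  Cap = 187.76 kWh

187.76


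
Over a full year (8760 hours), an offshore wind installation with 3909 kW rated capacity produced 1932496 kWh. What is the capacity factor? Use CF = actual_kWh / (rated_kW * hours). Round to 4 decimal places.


Capacity factor = actual output / maximum possible output
Maximum possible = rated * hours = 3909 * 8760 = 34242840 kWh
CF = 1932496 / 34242840
CF = 0.0564

0.0564


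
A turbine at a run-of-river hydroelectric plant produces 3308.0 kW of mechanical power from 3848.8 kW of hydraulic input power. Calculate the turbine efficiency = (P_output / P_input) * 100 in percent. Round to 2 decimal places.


Turbine efficiency = (output power / input power) * 100
eta = (3308.0 / 3848.8) * 100
eta = 85.95%

85.95


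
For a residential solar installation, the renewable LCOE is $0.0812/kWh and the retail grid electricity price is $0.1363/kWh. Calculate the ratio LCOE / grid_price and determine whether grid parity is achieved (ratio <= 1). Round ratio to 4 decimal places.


Compare LCOE to grid price:
  LCOE = $0.0812/kWh, Grid price = $0.1363/kWh
  Ratio = LCOE / grid_price = 0.0812 / 0.1363 = 0.5957
  Grid parity achieved (ratio <= 1)? yes

0.5957


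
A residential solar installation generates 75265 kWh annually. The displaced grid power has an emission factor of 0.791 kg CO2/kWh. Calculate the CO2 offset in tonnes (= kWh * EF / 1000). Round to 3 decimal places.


CO2 offset in kg = generation * emission_factor
CO2 offset = 75265 * 0.791 = 59534.62 kg
Convert to tonnes:
  CO2 offset = 59534.62 / 1000 = 59.535 tonnes

59.535


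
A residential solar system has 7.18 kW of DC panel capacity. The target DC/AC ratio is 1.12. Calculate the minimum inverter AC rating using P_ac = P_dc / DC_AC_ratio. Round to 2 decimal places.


The inverter AC capacity is determined by the DC/AC ratio.
Given: P_dc = 7.18 kW, DC/AC ratio = 1.12
P_ac = P_dc / ratio = 7.18 / 1.12
P_ac = 6.41 kW

6.41


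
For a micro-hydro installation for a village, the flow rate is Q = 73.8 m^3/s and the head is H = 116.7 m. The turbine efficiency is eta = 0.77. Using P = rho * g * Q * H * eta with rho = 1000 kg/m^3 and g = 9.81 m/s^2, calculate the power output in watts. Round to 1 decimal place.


Apply the hydropower formula P = rho * g * Q * H * eta
rho * g = 1000 * 9.81 = 9810.0
P = 9810.0 * 73.8 * 116.7 * 0.77
P = 65055939.1 W

65055939.1


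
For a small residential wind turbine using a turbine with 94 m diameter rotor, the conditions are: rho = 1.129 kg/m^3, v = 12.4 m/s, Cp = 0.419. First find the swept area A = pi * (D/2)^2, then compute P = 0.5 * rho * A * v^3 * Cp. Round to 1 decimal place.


Step 1 -- Compute swept area:
  A = pi * (D/2)^2 = pi * (94/2)^2 = 6939.78 m^2
Step 2 -- Apply wind power equation:
  P = 0.5 * rho * A * v^3 * Cp
  v^3 = 12.4^3 = 1906.624
  P = 0.5 * 1.129 * 6939.78 * 1906.624 * 0.419
  P = 3129598.4 W

3129598.4


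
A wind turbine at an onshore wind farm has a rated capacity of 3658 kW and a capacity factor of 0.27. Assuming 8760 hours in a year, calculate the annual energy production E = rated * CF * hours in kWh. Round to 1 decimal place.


Annual energy = rated_kW * capacity_factor * hours_per_year
Given: P_rated = 3658 kW, CF = 0.27, hours = 8760
E = 3658 * 0.27 * 8760
E = 8651901.6 kWh

8651901.6


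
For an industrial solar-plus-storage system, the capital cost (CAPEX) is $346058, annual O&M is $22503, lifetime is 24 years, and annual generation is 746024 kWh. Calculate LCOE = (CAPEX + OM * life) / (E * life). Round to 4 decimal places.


Total cost = CAPEX + OM * lifetime = 346058 + 22503 * 24 = 346058 + 540072 = 886130
Total generation = annual * lifetime = 746024 * 24 = 17904576 kWh
LCOE = 886130 / 17904576
LCOE = 0.0495 $/kWh

0.0495


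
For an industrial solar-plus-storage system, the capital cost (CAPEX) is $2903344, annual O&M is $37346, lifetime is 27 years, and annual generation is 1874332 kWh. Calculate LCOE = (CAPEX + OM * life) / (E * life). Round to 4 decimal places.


Total cost = CAPEX + OM * lifetime = 2903344 + 37346 * 27 = 2903344 + 1008342 = 3911686
Total generation = annual * lifetime = 1874332 * 27 = 50606964 kWh
LCOE = 3911686 / 50606964
LCOE = 0.0773 $/kWh

0.0773


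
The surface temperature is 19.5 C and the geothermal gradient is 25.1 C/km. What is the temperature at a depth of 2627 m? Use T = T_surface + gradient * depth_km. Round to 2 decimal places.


Convert depth to km: 2627 / 1000 = 2.627 km
Temperature increase = gradient * depth_km = 25.1 * 2.627 = 65.94 C
Temperature at depth = T_surface + delta_T = 19.5 + 65.94
T = 85.44 C

85.44


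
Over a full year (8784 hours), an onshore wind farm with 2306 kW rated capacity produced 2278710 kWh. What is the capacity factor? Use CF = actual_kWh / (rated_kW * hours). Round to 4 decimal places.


Capacity factor = actual output / maximum possible output
Maximum possible = rated * hours = 2306 * 8784 = 20255904 kWh
CF = 2278710 / 20255904
CF = 0.1125

0.1125


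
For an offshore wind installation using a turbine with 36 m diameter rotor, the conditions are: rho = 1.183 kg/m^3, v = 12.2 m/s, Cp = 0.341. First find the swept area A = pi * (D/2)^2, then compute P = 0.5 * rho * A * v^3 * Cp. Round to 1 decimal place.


Step 1 -- Compute swept area:
  A = pi * (D/2)^2 = pi * (36/2)^2 = 1017.88 m^2
Step 2 -- Apply wind power equation:
  P = 0.5 * rho * A * v^3 * Cp
  v^3 = 12.2^3 = 1815.848
  P = 0.5 * 1.183 * 1017.88 * 1815.848 * 0.341
  P = 372806.5 W

372806.5


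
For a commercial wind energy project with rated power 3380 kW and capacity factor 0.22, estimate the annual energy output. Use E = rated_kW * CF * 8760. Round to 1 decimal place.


Annual energy = rated_kW * capacity_factor * hours_per_year
Given: P_rated = 3380 kW, CF = 0.22, hours = 8760
E = 3380 * 0.22 * 8760
E = 6513936.0 kWh

6513936.0


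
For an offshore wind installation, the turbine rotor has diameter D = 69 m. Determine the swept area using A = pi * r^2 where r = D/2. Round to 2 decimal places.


Compute the rotor radius:
  r = D / 2 = 69 / 2 = 34.5 m
Calculate swept area:
  A = pi * r^2 = pi * 34.5^2
  A = 3739.28 m^2

3739.28


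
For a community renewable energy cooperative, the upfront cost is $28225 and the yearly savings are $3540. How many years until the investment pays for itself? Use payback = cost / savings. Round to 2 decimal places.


Simple payback period = initial cost / annual savings
Payback = 28225 / 3540
Payback = 7.97 years

7.97


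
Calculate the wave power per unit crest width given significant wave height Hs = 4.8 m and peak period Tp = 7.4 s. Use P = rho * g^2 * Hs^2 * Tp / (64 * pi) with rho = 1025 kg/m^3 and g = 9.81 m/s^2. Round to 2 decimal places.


Apply wave power formula:
  g^2 = 9.81^2 = 96.2361
  Hs^2 = 4.8^2 = 23.04
  Numerator = rho * g^2 * Hs^2 * Tp = 1025 * 96.2361 * 23.04 * 7.4 = 16818066.86
  Denominator = 64 * pi = 201.0619
  P = 16818066.86 / 201.0619 = 83646.20 W/m

83646.20


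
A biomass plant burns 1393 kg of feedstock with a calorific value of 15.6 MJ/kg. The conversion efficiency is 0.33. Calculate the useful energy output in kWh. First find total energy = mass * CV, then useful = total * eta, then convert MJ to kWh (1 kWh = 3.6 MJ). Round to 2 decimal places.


Total energy = mass * CV = 1393 * 15.6 = 21730.8 MJ
Useful energy = total * eta = 21730.8 * 0.33 = 7171.16 MJ
Convert to kWh: 7171.16 / 3.6
Useful energy = 1991.99 kWh

1991.99


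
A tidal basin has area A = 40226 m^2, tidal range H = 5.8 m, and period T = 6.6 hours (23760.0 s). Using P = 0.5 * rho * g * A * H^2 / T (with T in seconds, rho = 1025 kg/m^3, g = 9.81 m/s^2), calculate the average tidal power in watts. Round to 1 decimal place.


Convert period to seconds: T = 6.6 * 3600 = 23760.0 s
H^2 = 5.8^2 = 33.64
P = 0.5 * rho * g * A * H^2 / T
P = 0.5 * 1025 * 9.81 * 40226 * 33.64 / 23760.0
P = 286338.2 W

286338.2


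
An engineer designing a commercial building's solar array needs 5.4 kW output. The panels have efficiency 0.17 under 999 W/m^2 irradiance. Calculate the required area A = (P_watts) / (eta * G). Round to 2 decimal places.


Convert target power to watts: P = 5.4 * 1000 = 5400.0 W
Compute denominator: eta * G = 0.17 * 999 = 169.83
Required area A = P / (eta * G) = 5400.0 / 169.83
A = 31.80 m^2

31.80


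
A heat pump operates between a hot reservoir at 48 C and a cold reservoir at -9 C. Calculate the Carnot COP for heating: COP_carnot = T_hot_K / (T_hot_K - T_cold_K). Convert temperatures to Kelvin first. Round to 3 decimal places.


Convert to Kelvin:
  T_hot = 48 + 273.15 = 321.15 K
  T_cold = -9 + 273.15 = 264.15 K
Apply Carnot COP formula:
  COP = T_hot_K / (T_hot_K - T_cold_K) = 321.15 / 57.0
  COP = 5.634

5.634


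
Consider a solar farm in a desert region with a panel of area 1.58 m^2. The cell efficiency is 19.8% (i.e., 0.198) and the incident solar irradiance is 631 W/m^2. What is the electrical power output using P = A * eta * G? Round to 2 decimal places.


Use the solar power formula P = A * eta * G.
Given: A = 1.58 m^2, eta = 0.198, G = 631 W/m^2
P = 1.58 * 0.198 * 631
P = 197.40 W

197.40


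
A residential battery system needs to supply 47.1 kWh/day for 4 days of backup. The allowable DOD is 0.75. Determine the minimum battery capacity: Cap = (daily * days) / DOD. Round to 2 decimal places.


Total energy needed = daily * days = 47.1 * 4 = 188.4 kWh
Account for depth of discharge:
  Cap = total_energy / DOD = 188.4 / 0.75
  Cap = 251.20 kWh

251.20


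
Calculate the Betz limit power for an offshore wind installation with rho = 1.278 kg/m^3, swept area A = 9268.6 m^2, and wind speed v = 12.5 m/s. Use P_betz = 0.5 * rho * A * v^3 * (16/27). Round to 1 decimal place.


The Betz coefficient Cp_max = 16/27 = 0.5926
v^3 = 12.5^3 = 1953.125
P_betz = 0.5 * rho * A * v^3 * Cp_max
P_betz = 0.5 * 1.278 * 9268.6 * 1953.125 * 0.5926
P_betz = 6854902.1 W

6854902.1


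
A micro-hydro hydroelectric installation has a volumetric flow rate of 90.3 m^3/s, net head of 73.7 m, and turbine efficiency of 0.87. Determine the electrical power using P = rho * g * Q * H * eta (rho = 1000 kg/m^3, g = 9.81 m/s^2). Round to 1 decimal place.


Apply the hydropower formula P = rho * g * Q * H * eta
rho * g = 1000 * 9.81 = 9810.0
P = 9810.0 * 90.3 * 73.7 * 0.87
P = 56799367.3 W

56799367.3


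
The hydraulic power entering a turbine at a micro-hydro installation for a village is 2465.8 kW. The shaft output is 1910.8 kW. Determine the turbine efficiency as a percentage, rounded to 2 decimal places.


Turbine efficiency = (output power / input power) * 100
eta = (1910.8 / 2465.8) * 100
eta = 77.49%

77.49


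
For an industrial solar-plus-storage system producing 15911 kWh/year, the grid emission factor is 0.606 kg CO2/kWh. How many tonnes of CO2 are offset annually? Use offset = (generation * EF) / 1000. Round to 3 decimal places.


CO2 offset in kg = generation * emission_factor
CO2 offset = 15911 * 0.606 = 9642.07 kg
Convert to tonnes:
  CO2 offset = 9642.07 / 1000 = 9.642 tonnes

9.642


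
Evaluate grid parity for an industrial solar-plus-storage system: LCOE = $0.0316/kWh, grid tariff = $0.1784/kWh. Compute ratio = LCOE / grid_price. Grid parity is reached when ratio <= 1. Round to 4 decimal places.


Compare LCOE to grid price:
  LCOE = $0.0316/kWh, Grid price = $0.1784/kWh
  Ratio = LCOE / grid_price = 0.0316 / 0.1784 = 0.1771
  Grid parity achieved (ratio <= 1)? yes

0.1771


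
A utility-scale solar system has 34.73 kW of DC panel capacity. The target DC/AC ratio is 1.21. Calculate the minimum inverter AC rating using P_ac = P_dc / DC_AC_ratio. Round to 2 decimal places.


The inverter AC capacity is determined by the DC/AC ratio.
Given: P_dc = 34.73 kW, DC/AC ratio = 1.21
P_ac = P_dc / ratio = 34.73 / 1.21
P_ac = 28.70 kW

28.70


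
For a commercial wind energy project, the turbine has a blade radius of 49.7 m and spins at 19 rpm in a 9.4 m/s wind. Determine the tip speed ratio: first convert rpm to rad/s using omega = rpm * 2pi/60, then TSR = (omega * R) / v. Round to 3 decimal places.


Convert rotational speed to rad/s:
  omega = 19 * 2 * pi / 60 = 1.9897 rad/s
Compute tip speed:
  v_tip = omega * R = 1.9897 * 49.7 = 98.887 m/s
Tip speed ratio:
  TSR = v_tip / v_wind = 98.887 / 9.4 = 10.520

10.520


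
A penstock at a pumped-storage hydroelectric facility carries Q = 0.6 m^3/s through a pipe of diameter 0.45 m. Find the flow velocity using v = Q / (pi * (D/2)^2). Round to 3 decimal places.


Compute pipe cross-sectional area:
  A = pi * (D/2)^2 = pi * (0.45/2)^2 = 0.159 m^2
Calculate velocity:
  v = Q / A = 0.6 / 0.159
  v = 3.773 m/s

3.773


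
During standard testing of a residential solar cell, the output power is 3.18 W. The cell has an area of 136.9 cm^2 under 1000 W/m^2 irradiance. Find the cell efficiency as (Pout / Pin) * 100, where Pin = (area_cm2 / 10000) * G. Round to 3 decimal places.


First compute the input power:
  Pin = area_cm2 / 10000 * G = 136.9 / 10000 * 1000 = 13.69 W
Then compute efficiency:
  Efficiency = (Pout / Pin) * 100 = (3.18 / 13.69) * 100
  Efficiency = 23.229%

23.229


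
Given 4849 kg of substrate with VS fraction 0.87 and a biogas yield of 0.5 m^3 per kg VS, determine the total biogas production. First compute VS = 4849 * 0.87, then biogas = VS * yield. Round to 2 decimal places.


Compute volatile solids:
  VS = mass * VS_fraction = 4849 * 0.87 = 4218.63 kg
Calculate biogas volume:
  Biogas = VS * specific_yield = 4218.63 * 0.5
  Biogas = 2109.32 m^3

2109.32


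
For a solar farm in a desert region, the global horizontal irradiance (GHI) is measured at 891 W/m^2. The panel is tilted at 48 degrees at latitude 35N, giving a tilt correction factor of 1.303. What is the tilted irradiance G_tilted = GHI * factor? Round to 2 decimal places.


Identify the given values:
  GHI = 891 W/m^2, tilt correction factor = 1.303
Apply the formula G_tilted = GHI * factor:
  G_tilted = 891 * 1.303
  G_tilted = 1160.97 W/m^2

1160.97


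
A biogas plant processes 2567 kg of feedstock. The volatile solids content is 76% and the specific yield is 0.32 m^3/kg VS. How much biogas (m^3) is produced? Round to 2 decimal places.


Compute volatile solids:
  VS = mass * VS_fraction = 2567 * 0.76 = 1950.92 kg
Calculate biogas volume:
  Biogas = VS * specific_yield = 1950.92 * 0.32
  Biogas = 624.29 m^3

624.29


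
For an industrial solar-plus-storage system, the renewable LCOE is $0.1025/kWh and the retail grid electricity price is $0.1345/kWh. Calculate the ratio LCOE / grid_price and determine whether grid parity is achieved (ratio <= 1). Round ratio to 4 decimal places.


Compare LCOE to grid price:
  LCOE = $0.1025/kWh, Grid price = $0.1345/kWh
  Ratio = LCOE / grid_price = 0.1025 / 0.1345 = 0.7621
  Grid parity achieved (ratio <= 1)? yes

0.7621


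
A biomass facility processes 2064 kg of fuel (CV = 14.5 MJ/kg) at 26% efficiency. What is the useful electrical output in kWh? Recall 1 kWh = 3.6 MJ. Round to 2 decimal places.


Total energy = mass * CV = 2064 * 14.5 = 29928.0 MJ
Useful energy = total * eta = 29928.0 * 0.26 = 7781.28 MJ
Convert to kWh: 7781.28 / 3.6
Useful energy = 2161.47 kWh

2161.47


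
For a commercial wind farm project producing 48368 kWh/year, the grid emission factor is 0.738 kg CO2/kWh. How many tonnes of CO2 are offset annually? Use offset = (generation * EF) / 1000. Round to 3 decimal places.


CO2 offset in kg = generation * emission_factor
CO2 offset = 48368 * 0.738 = 35695.58 kg
Convert to tonnes:
  CO2 offset = 35695.58 / 1000 = 35.696 tonnes

35.696


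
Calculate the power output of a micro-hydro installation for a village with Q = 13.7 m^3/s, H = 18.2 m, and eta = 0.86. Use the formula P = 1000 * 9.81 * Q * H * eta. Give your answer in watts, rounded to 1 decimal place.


Apply the hydropower formula P = rho * g * Q * H * eta
rho * g = 1000 * 9.81 = 9810.0
P = 9810.0 * 13.7 * 18.2 * 0.86
P = 2103581.8 W

2103581.8


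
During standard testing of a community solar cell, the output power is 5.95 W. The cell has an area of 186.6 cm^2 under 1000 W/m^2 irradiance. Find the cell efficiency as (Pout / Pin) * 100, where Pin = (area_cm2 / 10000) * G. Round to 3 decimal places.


First compute the input power:
  Pin = area_cm2 / 10000 * G = 186.6 / 10000 * 1000 = 18.66 W
Then compute efficiency:
  Efficiency = (Pout / Pin) * 100 = (5.95 / 18.66) * 100
  Efficiency = 31.886%

31.886


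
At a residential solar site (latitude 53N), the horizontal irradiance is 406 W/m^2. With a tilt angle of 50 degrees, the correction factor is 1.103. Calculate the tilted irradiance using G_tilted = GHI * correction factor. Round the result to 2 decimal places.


Identify the given values:
  GHI = 406 W/m^2, tilt correction factor = 1.103
Apply the formula G_tilted = GHI * factor:
  G_tilted = 406 * 1.103
  G_tilted = 447.82 W/m^2

447.82


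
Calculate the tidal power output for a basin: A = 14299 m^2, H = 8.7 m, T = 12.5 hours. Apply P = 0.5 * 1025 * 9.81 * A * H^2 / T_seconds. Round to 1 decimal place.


Convert period to seconds: T = 12.5 * 3600 = 45000.0 s
H^2 = 8.7^2 = 75.69
P = 0.5 * rho * g * A * H^2 / T
P = 0.5 * 1025 * 9.81 * 14299 * 75.69 / 45000.0
P = 120919.0 W

120919.0


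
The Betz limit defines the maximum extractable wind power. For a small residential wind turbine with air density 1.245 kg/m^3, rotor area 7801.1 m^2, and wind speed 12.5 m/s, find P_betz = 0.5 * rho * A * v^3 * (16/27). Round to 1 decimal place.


The Betz coefficient Cp_max = 16/27 = 0.5926
v^3 = 12.5^3 = 1953.125
P_betz = 0.5 * rho * A * v^3 * Cp_max
P_betz = 0.5 * 1.245 * 7801.1 * 1953.125 * 0.5926
P_betz = 5620584.2 W

5620584.2


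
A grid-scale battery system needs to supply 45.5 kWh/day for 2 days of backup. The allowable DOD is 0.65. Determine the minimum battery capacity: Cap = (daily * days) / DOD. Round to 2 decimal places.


Total energy needed = daily * days = 45.5 * 2 = 91.0 kWh
Account for depth of discharge:
  Cap = total_energy / DOD = 91.0 / 0.65
  Cap = 140.00 kWh

140.00


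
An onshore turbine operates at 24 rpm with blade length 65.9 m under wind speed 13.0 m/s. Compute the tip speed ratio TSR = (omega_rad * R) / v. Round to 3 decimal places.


Convert rotational speed to rad/s:
  omega = 24 * 2 * pi / 60 = 2.5133 rad/s
Compute tip speed:
  v_tip = omega * R = 2.5133 * 65.9 = 165.625 m/s
Tip speed ratio:
  TSR = v_tip / v_wind = 165.625 / 13.0 = 12.740

12.740


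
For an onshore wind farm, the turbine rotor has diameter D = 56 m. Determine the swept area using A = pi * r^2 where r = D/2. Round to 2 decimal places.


Compute the rotor radius:
  r = D / 2 = 56 / 2 = 28.0 m
Calculate swept area:
  A = pi * r^2 = pi * 28.0^2
  A = 2463.01 m^2

2463.01


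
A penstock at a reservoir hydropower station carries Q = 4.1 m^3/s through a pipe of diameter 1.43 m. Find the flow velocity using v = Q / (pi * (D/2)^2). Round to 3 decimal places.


Compute pipe cross-sectional area:
  A = pi * (D/2)^2 = pi * (1.43/2)^2 = 1.6061 m^2
Calculate velocity:
  v = Q / A = 4.1 / 1.6061
  v = 2.553 m/s

2.553


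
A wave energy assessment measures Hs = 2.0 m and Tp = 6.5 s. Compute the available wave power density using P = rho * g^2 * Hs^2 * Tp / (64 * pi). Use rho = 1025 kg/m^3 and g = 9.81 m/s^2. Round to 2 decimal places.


Apply wave power formula:
  g^2 = 9.81^2 = 96.2361
  Hs^2 = 2.0^2 = 4.0
  Numerator = rho * g^2 * Hs^2 * Tp = 1025 * 96.2361 * 4.0 * 6.5 = 2564692.07
  Denominator = 64 * pi = 201.0619
  P = 2564692.07 / 201.0619 = 12755.73 W/m

12755.73
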